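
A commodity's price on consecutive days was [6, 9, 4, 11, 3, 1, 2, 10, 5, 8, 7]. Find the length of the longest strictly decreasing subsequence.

Negate each value so 'decreasing' becomes 'increasing', then run patience tails on the negated sequence:
-6 → extends → [-6]
-9 → replaces -6 → [-9]
-4 → extends → [-9, -4]
-11 → replaces -9 → [-11, -4]
-3 → extends → [-11, -4, -3]
-1 → extends → [-11, -4, -3, -1]
-2 → replaces -1 → [-11, -4, -3, -2]
-10 → replaces -4 → [-11, -10, -3, -2]
-5 → replaces -3 → [-11, -10, -5, -2]
-8 → replaces -5 → [-11, -10, -8, -2]
-7 → replaces -2 → [-11, -10, -8, -7]
Four tails, so the longest strictly decreasing subsequence of the original has length 4.

4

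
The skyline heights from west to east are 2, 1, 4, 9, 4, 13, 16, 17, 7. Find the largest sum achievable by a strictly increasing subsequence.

Let S[i] be the best sum of a strictly increasing subsequence ending at i:
i:      1  2  3  4  5  6  7  8  9
a[i]:   2  1  4  9  4 13 16 17  7
S:      2  1  6 15  6 28 44 61 13
Maximum is 61 (e.g. 2 + 4 + 9 + 13 + 16 + 17).

61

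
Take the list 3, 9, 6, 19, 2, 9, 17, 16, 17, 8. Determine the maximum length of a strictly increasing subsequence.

Track the smallest tail for each achievable length (strict):
3 → extends → [3]
9 → extends → [3, 9]
6 → replaces 9 → [3, 6]
19 → extends → [3, 6, 19]
2 → replaces 3 → [2, 6, 19]
9 → replaces 19 → [2, 6, 9]
17 → extends → [2, 6, 9, 17]
16 → replaces 17 → [2, 6, 9, 16]
17 → extends → [2, 6, 9, 16, 17]
8 → replaces 9 → [2, 6, 8, 16, 17]
Five tails, so the longest strictly increasing subsequence has length 5 (e.g. 3, 6, 9, 16, 17).

5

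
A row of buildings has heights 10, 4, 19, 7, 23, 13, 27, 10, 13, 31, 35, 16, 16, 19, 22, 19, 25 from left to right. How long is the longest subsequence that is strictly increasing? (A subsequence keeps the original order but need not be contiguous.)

Let dp[i] be the length of the longest such subsequence ending at index i:
i:      1  2  3  4  5  6  7  8  9 10 11 12 13 14 15 16 17
a[i]:  10  4 19  7 23 13 27 10 13 31 35 16 16 19 22 19 25
dp:     1  1  2  2  3  3  4  3  4  5  6  5  5  6  7  6  8
Maximum dp value is 8.

8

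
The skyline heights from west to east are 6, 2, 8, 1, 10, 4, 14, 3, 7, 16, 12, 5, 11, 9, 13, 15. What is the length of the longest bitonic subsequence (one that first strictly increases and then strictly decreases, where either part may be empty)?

inc[i] = longest strictly increasing subsequence ending at i; dec[i] = longest strictly decreasing subsequence starting at i:
i:      1  2  3  4  5  6  7  8  9 10 11 12 13 14 15 16
a[i]:   6  2  8  1 10  4 14  3  7 16 12  5 11  9 13 15
inc:    1  1  2  1  3  2  4  2  3  5  4  3  4  4  5  6
dec:    3  2  3  1  3  2  4  1  2  4  3  1  2  1  1  1
Best peak at i=10 (value 16): inc=5, dec=4, length 5+4−1 = 8.

8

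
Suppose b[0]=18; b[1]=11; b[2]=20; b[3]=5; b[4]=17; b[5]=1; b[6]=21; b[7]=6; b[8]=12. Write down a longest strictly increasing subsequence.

Patience tails give the LIS length; then backtrack through the dp parents:
18 → extends → [18]
11 → replaces 18 → [11]
20 → extends → [11, 20]
5 → replaces 11 → [5, 20]
17 → replaces 20 → [5, 17]
1 → replaces 5 → [1, 17]
21 → extends → [1, 17, 21]
6 → replaces 17 → [1, 6, 21]
12 → replaces 21 → [1, 6, 12]
Length 3; one witness is 18, 20, 21.

18, 20, 21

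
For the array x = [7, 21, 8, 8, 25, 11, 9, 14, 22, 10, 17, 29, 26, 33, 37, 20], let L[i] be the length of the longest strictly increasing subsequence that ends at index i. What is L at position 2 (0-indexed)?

dp[i] = 1 + max{dp[j] : j<i, x[j]<x[i]} (or 1 if no such j):
i:      0  1  2  3  4  5  6  7  8  9 10 11 12 13 14 15
x[i]:   7 21  8  8 25 11  9 14 22 10 17 29 26 33 37 20
dp:     1  2  2  2  3  3  3  4  5  4  5  6  6  7  8  6
At index 2 the value is 2.

2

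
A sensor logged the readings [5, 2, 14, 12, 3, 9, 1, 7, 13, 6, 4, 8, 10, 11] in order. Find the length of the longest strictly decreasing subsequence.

6

Let dp[i] be the longest strictly decreasing subsequence ending at i:
i:      1  2  3  4  5  6  7  8  9 10 11 12 13 14
a[i]:   5  2 14 12  3  9  1  7 13  6  4  8 10 11
dp:     1  2  1  2  3  3  4  4  2  5  6  4  3  3
Maximum is 6.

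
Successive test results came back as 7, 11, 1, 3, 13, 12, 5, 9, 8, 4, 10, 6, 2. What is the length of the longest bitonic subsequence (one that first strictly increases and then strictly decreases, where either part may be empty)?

8

inc[i] = longest strictly increasing subsequence ending at i; dec[i] = longest strictly decreasing subsequence starting at i:
i:      1  2  3  4  5  6  7  8  9 10 11 12 13
a[i]:   7 11  1  3 13 12  5  9  8  4 10  6  2
inc:    1  2  1  2  3  3  3  4  4  3  5  4  2
dec:    4  5  1  2  6  5  3  4  3  2  3  2  1
Best peak at i=5 (value 13): inc=3, dec=6, length 3+6−1 = 8.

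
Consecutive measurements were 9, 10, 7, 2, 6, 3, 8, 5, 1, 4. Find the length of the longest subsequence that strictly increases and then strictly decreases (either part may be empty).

inc[i] = longest strictly increasing subsequence ending at i; dec[i] = longest strictly decreasing subsequence starting at i:
i:      1  2  3  4  5  6  7  8  9 10
a[i]:   9 10  7  2  6  3  8  5  1  4
inc:    1  2  1  1  2  2  3  3  1  3
dec:    5  5  4  2  3  2  3  2  1  1
Best peak at i=2 (value 10): inc=2, dec=5, length 2+5−1 = 6.

6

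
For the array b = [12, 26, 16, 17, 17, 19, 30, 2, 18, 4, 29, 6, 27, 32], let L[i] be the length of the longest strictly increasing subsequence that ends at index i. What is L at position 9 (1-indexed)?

4

dp[i] = 1 + max{dp[j] : j<i, b[j]<b[i]} (or 1 if no such j):
i:      1  2  3  4  5  6  7  8  9 10 11 12 13 14
b[i]:  12 26 16 17 17 19 30  2 18  4 29  6 27 32
dp:     1  2  2  3  3  4  5  1  4  2  5  3  5  6
At index 9 the value is 4.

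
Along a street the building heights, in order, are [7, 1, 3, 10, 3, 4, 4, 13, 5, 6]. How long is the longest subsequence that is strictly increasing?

Track the smallest tail for each achievable length (strict):
7 → extends → [7]
1 → replaces 7 → [1]
3 → extends → [1, 3]
10 → extends → [1, 3, 10]
3 → already a tail → [1, 3, 10]
4 → replaces 10 → [1, 3, 4]
4 → already a tail → [1, 3, 4]
13 → extends → [1, 3, 4, 13]
5 → replaces 13 → [1, 3, 4, 5]
6 → extends → [1, 3, 4, 5, 6]
Five tails, so the longest strictly increasing subsequence has length 5 (e.g. 1, 3, 4, 5, 6).

5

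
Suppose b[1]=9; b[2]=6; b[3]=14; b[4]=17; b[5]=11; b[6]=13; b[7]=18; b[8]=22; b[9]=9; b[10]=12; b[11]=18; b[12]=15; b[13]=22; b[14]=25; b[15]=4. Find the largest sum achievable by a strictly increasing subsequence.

105

Let S[i] be the best sum of a strictly increasing subsequence ending at i:
i:       1   2   3   4   5   6   7   8   9  10  11  12  13  14  15
b[i]:    9   6  14  17  11  13  18  22   9  12  18  15  22  25   4
S:       9   6  23  40  20  33  58  80  15  32  58  48  80 105   4
Maximum is 105 (e.g. 9 + 14 + 17 + 18 + 22 + 25).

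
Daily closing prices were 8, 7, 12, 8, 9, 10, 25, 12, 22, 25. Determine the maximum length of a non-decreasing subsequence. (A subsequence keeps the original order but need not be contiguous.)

7

Track the smallest tail for each achievable length (allowing ties):
8 → extends → [8]
7 → replaces 8 → [7]
12 → extends → [7, 12]
8 → replaces 12 → [7, 8]
9 → extends → [7, 8, 9]
10 → extends → [7, 8, 9, 10]
25 → extends → [7, 8, 9, 10, 25]
12 → replaces 25 → [7, 8, 9, 10, 12]
22 → extends → [7, 8, 9, 10, 12, 22]
25 → extends → [7, 8, 9, 10, 12, 22, 25]
Seven tails, so the longest non-decreasing subsequence has length 7 (e.g. 8, 8, 9, 10, 12, 22, 25).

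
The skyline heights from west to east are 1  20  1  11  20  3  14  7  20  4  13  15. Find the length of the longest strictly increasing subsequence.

5

Track the smallest tail for each achievable length (strict):
1 → extends → [1]
20 → extends → [1, 20]
1 → already a tail → [1, 20]
11 → replaces 20 → [1, 11]
20 → extends → [1, 11, 20]
3 → replaces 11 → [1, 3, 20]
14 → replaces 20 → [1, 3, 14]
7 → replaces 14 → [1, 3, 7]
20 → extends → [1, 3, 7, 20]
4 → replaces 7 → [1, 3, 4, 20]
13 → replaces 20 → [1, 3, 4, 13]
15 → extends → [1, 3, 4, 13, 15]
Five tails, so the longest strictly increasing subsequence has length 5 (e.g. 1, 3, 7, 13, 15).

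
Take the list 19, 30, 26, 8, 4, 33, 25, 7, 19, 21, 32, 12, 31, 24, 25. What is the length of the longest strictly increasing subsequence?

6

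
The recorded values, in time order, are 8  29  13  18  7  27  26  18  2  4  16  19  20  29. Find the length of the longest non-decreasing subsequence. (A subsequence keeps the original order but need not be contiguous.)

7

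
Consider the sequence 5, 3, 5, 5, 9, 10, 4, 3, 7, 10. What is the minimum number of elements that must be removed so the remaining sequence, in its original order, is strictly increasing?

6

Fewest deletions = n − (longest strictly increasing subsequence).
i:      1  2  3  4  5  6  7  8  9 10
a[i]:   5  3  5  5  9 10  4  3  7 10
dp:     1  1  2  2  3  4  2  1  3  4
max dp = 4, so deletions = 10 − 4 = 6.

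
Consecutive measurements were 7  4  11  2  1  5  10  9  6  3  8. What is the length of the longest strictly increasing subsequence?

4

Let dp[i] be the length of the longest such subsequence ending at index i:
i:      1  2  3  4  5  6  7  8  9 10 11
a[i]:   7  4 11  2  1  5 10  9  6  3  8
dp:     1  1  2  1  1  2  3  3  3  2  4
Maximum dp value is 4.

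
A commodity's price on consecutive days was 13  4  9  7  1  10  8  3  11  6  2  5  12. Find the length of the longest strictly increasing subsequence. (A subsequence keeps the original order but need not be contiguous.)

5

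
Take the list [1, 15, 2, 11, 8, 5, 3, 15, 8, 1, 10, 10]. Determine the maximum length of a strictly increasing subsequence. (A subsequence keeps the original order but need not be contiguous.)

5

Track the smallest tail for each achievable length (strict):
1 → extends → [1]
15 → extends → [1, 15]
2 → replaces 15 → [1, 2]
11 → extends → [1, 2, 11]
8 → replaces 11 → [1, 2, 8]
5 → replaces 8 → [1, 2, 5]
3 → replaces 5 → [1, 2, 3]
15 → extends → [1, 2, 3, 15]
8 → replaces 15 → [1, 2, 3, 8]
1 → already a tail → [1, 2, 3, 8]
10 → extends → [1, 2, 3, 8, 10]
10 → already a tail → [1, 2, 3, 8, 10]
Five tails, so the longest strictly increasing subsequence has length 5 (e.g. 1, 2, 5, 8, 10).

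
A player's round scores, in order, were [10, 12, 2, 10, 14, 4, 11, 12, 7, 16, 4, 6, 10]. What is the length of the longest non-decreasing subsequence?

5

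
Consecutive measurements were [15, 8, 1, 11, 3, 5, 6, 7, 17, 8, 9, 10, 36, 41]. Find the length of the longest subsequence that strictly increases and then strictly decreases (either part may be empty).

10

inc[i] = longest strictly increasing subsequence ending at i; dec[i] = longest strictly decreasing subsequence starting at i:
i:      1  2  3  4  5  6  7  8  9 10 11 12 13 14
a[i]:  15  8  1 11  3  5  6  7 17  8  9 10 36 41
inc:    1  1  1  2  2  3  4  5  6  6  7  8  9 10
dec:    3  2  1  2  1  1  1  1  2  1  1  1  1  1
Best peak at i=14 (value 41): inc=10, dec=1, length 10+1−1 = 10.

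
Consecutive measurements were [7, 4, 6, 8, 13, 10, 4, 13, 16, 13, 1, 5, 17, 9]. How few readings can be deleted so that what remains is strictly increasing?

7

Fewest deletions = n − (longest strictly increasing subsequence).
Patience tails:
7 → extends → [7]
4 → replaces 7 → [4]
6 → extends → [4, 6]
8 → extends → [4, 6, 8]
13 → extends → [4, 6, 8, 13]
10 → replaces 13 → [4, 6, 8, 10]
4 → already a tail → [4, 6, 8, 10]
13 → extends → [4, 6, 8, 10, 13]
16 → extends → [4, 6, 8, 10, 13, 16]
13 → already a tail → [4, 6, 8, 10, 13, 16]
1 → replaces 4 → [1, 6, 8, 10, 13, 16]
5 → replaces 6 → [1, 5, 8, 10, 13, 16]
17 → extends → [1, 5, 8, 10, 13, 16, 17]
9 → replaces 10 → [1, 5, 8, 9, 13, 16, 17]
Longest strictly increasing subsequence has length 7, so deletions = 14 − 7 = 7.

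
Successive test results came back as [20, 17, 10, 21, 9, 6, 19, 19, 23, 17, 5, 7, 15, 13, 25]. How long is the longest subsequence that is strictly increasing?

4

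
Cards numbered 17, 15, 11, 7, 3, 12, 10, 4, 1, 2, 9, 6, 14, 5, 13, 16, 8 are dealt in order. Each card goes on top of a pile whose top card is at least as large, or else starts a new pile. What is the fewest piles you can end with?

5

Place each on the leftmost legal pile:
17 → new pile 1 (tops now [17])
15 → pile 1 (tops now [15])
11 → pile 1 (tops now [11])
7 → pile 1 (tops now [7])
3 → pile 1 (tops now [3])
12 → new pile 2 (tops now [3, 12])
10 → pile 2 (tops now [3, 10])
4 → pile 2 (tops now [3, 4])
1 → pile 1 (tops now [1, 4])
2 → pile 2 (tops now [1, 2])
9 → new pile 3 (tops now [1, 2, 9])
6 → pile 3 (tops now [1, 2, 6])
14 → new pile 4 (tops now [1, 2, 6, 14])
5 → pile 3 (tops now [1, 2, 5, 14])
13 → pile 4 (tops now [1, 2, 5, 13])
16 → new pile 5 (tops now [1, 2, 5, 13, 16])
8 → pile 4 (tops now [1, 2, 5, 8, 16])
Five piles.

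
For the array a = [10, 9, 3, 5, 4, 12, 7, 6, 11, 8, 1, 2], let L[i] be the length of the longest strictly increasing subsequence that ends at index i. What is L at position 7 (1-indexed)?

3

dp[i] = 1 + max{dp[j] : j<i, a[j]<a[i]} (or 1 if no such j):
i:      1  2  3  4  5  6  7  8  9 10 11 12
a[i]:  10  9  3  5  4 12  7  6 11  8  1  2
dp:     1  1  1  2  2  3  3  3  4  4  1  2
At index 7 the value is 3.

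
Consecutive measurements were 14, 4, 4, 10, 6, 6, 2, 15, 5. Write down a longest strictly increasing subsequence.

Patience tails give the LIS length; then backtrack through the dp parents:
14 → extends → [14]
4 → replaces 14 → [4]
4 → already a tail → [4]
10 → extends → [4, 10]
6 → replaces 10 → [4, 6]
6 → already a tail → [4, 6]
2 → replaces 4 → [2, 6]
15 → extends → [2, 6, 15]
5 → replaces 6 → [2, 5, 15]
Length 3; one witness is 4, 10, 15.

4, 10, 15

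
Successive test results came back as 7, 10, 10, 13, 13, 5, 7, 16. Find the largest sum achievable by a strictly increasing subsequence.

46

Let S[i] be the best sum of a strictly increasing subsequence ending at i:
i:      1  2  3  4  5  6  7  8
a[i]:   7 10 10 13 13  5  7 16
S:      7 17 17 30 30  5 12 46
Maximum is 46 (e.g. 7 + 10 + 13 + 16).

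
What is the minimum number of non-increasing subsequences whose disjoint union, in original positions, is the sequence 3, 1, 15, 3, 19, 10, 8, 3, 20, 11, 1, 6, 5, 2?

4

Place each on the leftmost legal pile:
3 → new pile 1 (tops now [3])
1 → pile 1 (tops now [1])
15 → new pile 2 (tops now [1, 15])
3 → pile 2 (tops now [1, 3])
19 → new pile 3 (tops now [1, 3, 19])
10 → pile 3 (tops now [1, 3, 10])
8 → pile 3 (tops now [1, 3, 8])
3 → pile 2 (tops now [1, 3, 8])
20 → new pile 4 (tops now [1, 3, 8, 20])
11 → pile 4 (tops now [1, 3, 8, 11])
1 → pile 1 (tops now [1, 3, 8, 11])
6 → pile 3 (tops now [1, 3, 6, 11])
5 → pile 3 (tops now [1, 3, 5, 11])
2 → pile 2 (tops now [1, 2, 5, 11])
Four piles.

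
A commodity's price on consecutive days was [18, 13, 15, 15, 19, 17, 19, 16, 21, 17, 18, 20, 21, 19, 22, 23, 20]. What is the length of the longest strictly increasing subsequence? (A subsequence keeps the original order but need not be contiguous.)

Let dp[i] be the length of the longest such subsequence ending at index i:
i:      1  2  3  4  5  6  7  8  9 10 11 12 13 14 15 16 17
a[i]:  18 13 15 15 19 17 19 16 21 17 18 20 21 19 22 23 20
dp:     1  1  2  2  3  3  4  3  5  4  5  6  7  6  8  9  7
Maximum dp value is 9.

9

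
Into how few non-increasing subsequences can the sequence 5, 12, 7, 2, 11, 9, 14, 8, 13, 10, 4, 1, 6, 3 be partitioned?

Place each on the leftmost legal pile:
5 → new pile 1 (tops now [5])
12 → new pile 2 (tops now [5, 12])
7 → pile 2 (tops now [5, 7])
2 → pile 1 (tops now [2, 7])
11 → new pile 3 (tops now [2, 7, 11])
9 → pile 3 (tops now [2, 7, 9])
14 → new pile 4 (tops now [2, 7, 9, 14])
8 → pile 3 (tops now [2, 7, 8, 14])
13 → pile 4 (tops now [2, 7, 8, 13])
10 → pile 4 (tops now [2, 7, 8, 10])
4 → pile 2 (tops now [2, 4, 8, 10])
1 → pile 1 (tops now [1, 4, 8, 10])
6 → pile 3 (tops now [1, 4, 6, 10])
3 → pile 2 (tops now [1, 3, 6, 10])
Four piles.

4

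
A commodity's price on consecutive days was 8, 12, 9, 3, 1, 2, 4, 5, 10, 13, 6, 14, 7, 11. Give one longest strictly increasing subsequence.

Patience tails give the LIS length; then backtrack through the dp parents:
8 → extends → [8]
12 → extends → [8, 12]
9 → replaces 12 → [8, 9]
3 → replaces 8 → [3, 9]
1 → replaces 3 → [1, 9]
2 → replaces 9 → [1, 2]
4 → extends → [1, 2, 4]
5 → extends → [1, 2, 4, 5]
10 → extends → [1, 2, 4, 5, 10]
13 → extends → [1, 2, 4, 5, 10, 13]
6 → replaces 10 → [1, 2, 4, 5, 6, 13]
14 → extends → [1, 2, 4, 5, 6, 13, 14]
7 → replaces 13 → [1, 2, 4, 5, 6, 7, 14]
11 → replaces 14 → [1, 2, 4, 5, 6, 7, 11]
Length 7; one witness is 1, 2, 4, 5, 10, 13, 14.

1, 2, 4, 5, 10, 13, 14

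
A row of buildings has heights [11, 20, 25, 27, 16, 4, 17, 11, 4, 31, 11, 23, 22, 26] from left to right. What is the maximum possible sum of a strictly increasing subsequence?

114

Let S[i] be the best sum of a strictly increasing subsequence ending at i:
i:       1   2   3   4   5   6   7   8   9  10  11  12  13  14
a[i]:   11  20  25  27  16   4  17  11   4  31  11  23  22  26
S:      11  31  56  83  27   4  44  15   4 114  15  67  66  93
Maximum is 114 (e.g. 11 + 20 + 25 + 27 + 31).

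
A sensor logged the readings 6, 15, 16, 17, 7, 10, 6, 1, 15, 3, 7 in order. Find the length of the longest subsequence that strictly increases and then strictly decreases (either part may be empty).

7

inc[i] = longest strictly increasing subsequence ending at i; dec[i] = longest strictly decreasing subsequence starting at i:
i:      1  2  3  4  5  6  7  8  9 10 11
a[i]:   6 15 16 17  7 10  6  1 15  3  7
inc:    1  2  3  4  2  3  1  1  4  2  3
dec:    2  4  4  4  3  3  2  1  2  1  1
Best peak at i=4 (value 17): inc=4, dec=4, length 4+4−1 = 7.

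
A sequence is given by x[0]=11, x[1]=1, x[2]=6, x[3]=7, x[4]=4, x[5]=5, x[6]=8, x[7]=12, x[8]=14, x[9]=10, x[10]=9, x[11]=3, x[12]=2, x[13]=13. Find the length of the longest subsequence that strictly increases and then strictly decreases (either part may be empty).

inc[i] = longest strictly increasing subsequence ending at i; dec[i] = longest strictly decreasing subsequence starting at i:
i:      0  1  2  3  4  5  6  7  8  9 10 11 12 13
x[i]:  11  1  6  7  4  5  8 12 14 10  9  3  2 13
inc:    1  1  2  3  2  3  4  5  6  5  5  2  2  6
dec:    5  1  4  4  3  3  3  5  5  4  3  2  1  1
Best peak at i=8 (value 14): inc=6, dec=5, length 6+5−1 = 10.

10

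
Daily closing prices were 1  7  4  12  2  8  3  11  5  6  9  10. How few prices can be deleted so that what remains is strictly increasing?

Fewest deletions = n − (longest strictly increasing subsequence).
Patience tails:
1 → extends → [1]
7 → extends → [1, 7]
4 → replaces 7 → [1, 4]
12 → extends → [1, 4, 12]
2 → replaces 4 → [1, 2, 12]
8 → replaces 12 → [1, 2, 8]
3 → replaces 8 → [1, 2, 3]
11 → extends → [1, 2, 3, 11]
5 → replaces 11 → [1, 2, 3, 5]
6 → extends → [1, 2, 3, 5, 6]
9 → extends → [1, 2, 3, 5, 6, 9]
10 → extends → [1, 2, 3, 5, 6, 9, 10]
Longest strictly increasing subsequence has length 7, so deletions = 12 − 7 = 5.

5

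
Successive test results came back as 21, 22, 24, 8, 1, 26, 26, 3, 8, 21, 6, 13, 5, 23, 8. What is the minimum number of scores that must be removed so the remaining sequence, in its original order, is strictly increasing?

10

Fewest deletions = n − (longest strictly increasing subsequence).
Patience tails:
21 → extends → [21]
22 → extends → [21, 22]
24 → extends → [21, 22, 24]
8 → replaces 21 → [8, 22, 24]
1 → replaces 8 → [1, 22, 24]
26 → extends → [1, 22, 24, 26]
26 → already a tail → [1, 22, 24, 26]
3 → replaces 22 → [1, 3, 24, 26]
8 → replaces 24 → [1, 3, 8, 26]
21 → replaces 26 → [1, 3, 8, 21]
6 → replaces 8 → [1, 3, 6, 21]
13 → replaces 21 → [1, 3, 6, 13]
5 → replaces 6 → [1, 3, 5, 13]
23 → extends → [1, 3, 5, 13, 23]
8 → replaces 13 → [1, 3, 5, 8, 23]
Longest strictly increasing subsequence has length 5, so deletions = 15 − 5 = 10.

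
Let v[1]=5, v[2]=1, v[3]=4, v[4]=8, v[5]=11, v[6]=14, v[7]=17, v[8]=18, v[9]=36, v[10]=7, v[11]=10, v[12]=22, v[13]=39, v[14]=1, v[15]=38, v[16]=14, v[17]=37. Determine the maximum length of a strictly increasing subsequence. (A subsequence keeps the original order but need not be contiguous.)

9

Let dp[i] be the length of the longest such subsequence ending at index i:
i:      1  2  3  4  5  6  7  8  9 10 11 12 13 14 15 16 17
v[i]:   5  1  4  8 11 14 17 18 36  7 10 22 39  1 38 14 37
dp:     1  1  2  3  4  5  6  7  8  3  4  8  9  1  9  5  9
Maximum dp value is 9.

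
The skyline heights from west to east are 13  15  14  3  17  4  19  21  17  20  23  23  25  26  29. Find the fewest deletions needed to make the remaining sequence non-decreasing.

Fewest deletions = n − (longest non-decreasing subsequence).
i:      1  2  3  4  5  6  7  8  9 10 11 12 13 14 15
a[i]:  13 15 14  3 17  4 19 21 17 20 23 23 25 26 29
dp:     1  2  2  1  3  2  4  5  4  5  6  7  8  9 10
max dp = 10, so deletions = 15 − 10 = 5.

5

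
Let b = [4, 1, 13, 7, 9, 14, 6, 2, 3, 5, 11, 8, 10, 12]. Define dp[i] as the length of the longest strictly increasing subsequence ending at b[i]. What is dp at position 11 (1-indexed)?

5

dp[i] = 1 + max{dp[j] : j<i, b[j]<b[i]} (or 1 if no such j):
i:      1  2  3  4  5  6  7  8  9 10 11 12 13 14
b[i]:   4  1 13  7  9 14  6  2  3  5 11  8 10 12
dp:     1  1  2  2  3  4  2  2  3  4  5  5  6  7
At index 11 the value is 5.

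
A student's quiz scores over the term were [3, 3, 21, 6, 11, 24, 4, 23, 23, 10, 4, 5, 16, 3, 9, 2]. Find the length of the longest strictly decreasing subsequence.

6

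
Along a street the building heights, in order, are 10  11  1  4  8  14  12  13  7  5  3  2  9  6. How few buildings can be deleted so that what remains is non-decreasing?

Fewest deletions = n − (longest non-decreasing subsequence).
i:      1  2  3  4  5  6  7  8  9 10 11 12 13 14
a[i]:  10 11  1  4  8 14 12 13  7  5  3  2  9  6
dp:     1  2  1  2  3  4  4  5  3  3  2  2  4  4
max dp = 5, so deletions = 14 − 5 = 9.

9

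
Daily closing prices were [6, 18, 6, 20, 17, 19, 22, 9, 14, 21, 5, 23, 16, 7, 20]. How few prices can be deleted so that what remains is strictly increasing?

Fewest deletions = n − (longest strictly increasing subsequence).
i:      1  2  3  4  5  6  7  8  9 10 11 12 13 14 15
a[i]:   6 18  6 20 17 19 22  9 14 21  5 23 16  7 20
dp:     1  2  1  3  2  3  4  2  3  4  1  5  4  2  5
max dp = 5, so deletions = 15 − 5 = 10.

10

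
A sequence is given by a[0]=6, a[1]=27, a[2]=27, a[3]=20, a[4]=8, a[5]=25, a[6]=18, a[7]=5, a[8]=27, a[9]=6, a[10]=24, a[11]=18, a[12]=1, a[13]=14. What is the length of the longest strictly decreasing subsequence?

Negate each value so 'decreasing' becomes 'increasing', then run patience tails on the negated sequence:
-6 → extends → [-6]
-27 → replaces -6 → [-27]
-27 → already a tail → [-27]
-20 → extends → [-27, -20]
-8 → extends → [-27, -20, -8]
-25 → replaces -20 → [-27, -25, -8]
-18 → replaces -8 → [-27, -25, -18]
-5 → extends → [-27, -25, -18, -5]
-27 → already a tail → [-27, -25, -18, -5]
-6 → replaces -5 → [-27, -25, -18, -6]
-24 → replaces -18 → [-27, -25, -24, -6]
-18 → replaces -6 → [-27, -25, -24, -18]
-1 → extends → [-27, -25, -24, -18, -1]
-14 → replaces -1 → [-27, -25, -24, -18, -14]
Five tails, so the longest strictly decreasing subsequence of the original has length 5.

5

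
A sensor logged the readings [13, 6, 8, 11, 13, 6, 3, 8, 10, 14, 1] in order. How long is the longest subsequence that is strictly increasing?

5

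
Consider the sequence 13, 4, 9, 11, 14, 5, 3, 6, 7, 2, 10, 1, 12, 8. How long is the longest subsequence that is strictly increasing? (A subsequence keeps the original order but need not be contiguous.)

Let dp[i] be the length of the longest such subsequence ending at index i:
i:      1  2  3  4  5  6  7  8  9 10 11 12 13 14
a[i]:  13  4  9 11 14  5  3  6  7  2 10  1 12  8
dp:     1  1  2  3  4  2  1  3  4  1  5  1  6  5
Maximum dp value is 6.

6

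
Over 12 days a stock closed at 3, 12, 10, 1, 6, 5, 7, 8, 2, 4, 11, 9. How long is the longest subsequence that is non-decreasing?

5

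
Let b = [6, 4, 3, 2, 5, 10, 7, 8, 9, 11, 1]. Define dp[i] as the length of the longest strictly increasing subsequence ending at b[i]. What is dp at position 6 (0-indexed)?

3

dp[i] = 1 + max{dp[j] : j<i, b[j]<b[i]} (or 1 if no such j):
i:      0  1  2  3  4  5  6  7  8  9 10
b[i]:   6  4  3  2  5 10  7  8  9 11  1
dp:     1  1  1  1  2  3  3  4  5  6  1
At index 6 the value is 3.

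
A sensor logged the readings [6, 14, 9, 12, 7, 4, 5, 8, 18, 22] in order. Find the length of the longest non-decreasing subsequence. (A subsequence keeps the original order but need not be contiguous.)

Track the smallest tail for each achievable length (allowing ties):
6 → extends → [6]
14 → extends → [6, 14]
9 → replaces 14 → [6, 9]
12 → extends → [6, 9, 12]
7 → replaces 9 → [6, 7, 12]
4 → replaces 6 → [4, 7, 12]
5 → replaces 7 → [4, 5, 12]
8 → replaces 12 → [4, 5, 8]
18 → extends → [4, 5, 8, 18]
22 → extends → [4, 5, 8, 18, 22]
Five tails, so the longest non-decreasing subsequence has length 5 (e.g. 6, 9, 12, 18, 22).

5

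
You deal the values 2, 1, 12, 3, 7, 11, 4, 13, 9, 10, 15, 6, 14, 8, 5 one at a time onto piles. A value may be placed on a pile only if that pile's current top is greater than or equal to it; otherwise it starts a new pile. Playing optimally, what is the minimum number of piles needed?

6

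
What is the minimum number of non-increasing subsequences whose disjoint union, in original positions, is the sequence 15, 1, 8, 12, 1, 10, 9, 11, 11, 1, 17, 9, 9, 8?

5

The minimum number of non-increasing subsequences covering a sequence equals the length of its longest strictly increasing subsequence.
LIS length is 5 (e.g. 1, 8, 10, 11, 17), so 5 piles are needed.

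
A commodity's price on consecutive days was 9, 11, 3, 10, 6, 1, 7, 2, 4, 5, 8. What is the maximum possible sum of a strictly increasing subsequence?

Let S[i] be the best sum of a strictly increasing subsequence ending at i:
i:      1  2  3  4  5  6  7  8  9 10 11
a[i]:   9 11  3 10  6  1  7  2  4  5  8
S:      9 20  3 19  9  1 16  3  7 12 24
Maximum is 24 (e.g. 3 + 6 + 7 + 8).

24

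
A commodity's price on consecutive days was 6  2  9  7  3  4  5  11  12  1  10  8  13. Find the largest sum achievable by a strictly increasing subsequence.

Let S[i] be the best sum of a strictly increasing subsequence ending at i:
i:      1  2  3  4  5  6  7  8  9 10 11 12 13
a[i]:   6  2  9  7  3  4  5 11 12  1 10  8 13
S:      6  2 15 13  5  9 14 26 38  1 25 22 51
Maximum is 51 (e.g. 6 + 9 + 11 + 12 + 13).

51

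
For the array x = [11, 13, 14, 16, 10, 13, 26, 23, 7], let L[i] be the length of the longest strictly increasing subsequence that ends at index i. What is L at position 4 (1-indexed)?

dp[i] = 1 + max{dp[j] : j<i, x[j]<x[i]} (or 1 if no such j):
i:      1  2  3  4  5  6  7  8  9
x[i]:  11 13 14 16 10 13 26 23  7
dp:     1  2  3  4  1  2  5  5  1
At index 4 the value is 4.

4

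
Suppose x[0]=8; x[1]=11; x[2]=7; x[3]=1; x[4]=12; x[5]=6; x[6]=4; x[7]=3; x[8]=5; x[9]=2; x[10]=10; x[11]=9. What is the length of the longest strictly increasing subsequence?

4

Let dp[i] be the length of the longest such subsequence ending at index i:
i:      0  1  2  3  4  5  6  7  8  9 10 11
x[i]:   8 11  7  1 12  6  4  3  5  2 10  9
dp:     1  2  1  1  3  2  2  2  3  2  4  4
Maximum dp value is 4.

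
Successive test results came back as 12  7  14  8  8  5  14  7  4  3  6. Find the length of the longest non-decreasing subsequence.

4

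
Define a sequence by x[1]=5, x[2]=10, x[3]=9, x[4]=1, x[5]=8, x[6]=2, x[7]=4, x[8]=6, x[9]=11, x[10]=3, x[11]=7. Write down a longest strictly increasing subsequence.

1, 2, 4, 6, 11

Patience tails give the LIS length; then backtrack through the dp parents:
5 → extends → [5]
10 → extends → [5, 10]
9 → replaces 10 → [5, 9]
1 → replaces 5 → [1, 9]
8 → replaces 9 → [1, 8]
2 → replaces 8 → [1, 2]
4 → extends → [1, 2, 4]
6 → extends → [1, 2, 4, 6]
11 → extends → [1, 2, 4, 6, 11]
3 → replaces 4 → [1, 2, 3, 6, 11]
7 → replaces 11 → [1, 2, 3, 6, 7]
Length 5; one witness is 1, 2, 4, 6, 11.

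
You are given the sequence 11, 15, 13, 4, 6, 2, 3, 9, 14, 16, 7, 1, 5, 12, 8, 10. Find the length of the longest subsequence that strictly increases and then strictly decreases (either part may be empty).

inc[i] = longest strictly increasing subsequence ending at i; dec[i] = longest strictly decreasing subsequence starting at i:
i:      1  2  3  4  5  6  7  8  9 10 11 12 13 14 15 16
a[i]:  11 15 13  4  6  2  3  9 14 16  7  1  5 12  8 10
inc:    1  2  2  1  2  1  2  3  4  5  3  1  3  4  4  5
dec:    4  5  4  3  3  2  2  3  3  3  2  1  1  2  1  1
Best peak at i=10 (value 16): inc=5, dec=3, length 5+3−1 = 7.

7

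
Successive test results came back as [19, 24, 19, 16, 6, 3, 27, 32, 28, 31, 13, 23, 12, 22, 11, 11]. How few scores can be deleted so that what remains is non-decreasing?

Fewest deletions = n − (longest non-decreasing subsequence).
i:      1  2  3  4  5  6  7  8  9 10 11 12 13 14 15 16
a[i]:  19 24 19 16  6  3 27 32 28 31 13 23 12 22 11 11
dp:     1  2  2  1  1  1  3  4  4  5  2  3  2  3  2  3
max dp = 5, so deletions = 16 − 5 = 11.

11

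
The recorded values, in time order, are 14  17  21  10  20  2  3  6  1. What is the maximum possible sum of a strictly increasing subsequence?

52

Let S[i] be the best sum of a strictly increasing subsequence ending at i:
i:      1  2  3  4  5  6  7  8  9
a[i]:  14 17 21 10 20  2  3  6  1
S:     14 31 52 10 51  2  5 11  1
Maximum is 52 (e.g. 14 + 17 + 21).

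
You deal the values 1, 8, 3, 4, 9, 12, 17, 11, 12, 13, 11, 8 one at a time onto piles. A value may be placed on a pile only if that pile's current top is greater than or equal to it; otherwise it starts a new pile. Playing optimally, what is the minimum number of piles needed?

7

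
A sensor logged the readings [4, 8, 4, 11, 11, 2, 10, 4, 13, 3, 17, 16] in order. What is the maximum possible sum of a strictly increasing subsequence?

53

Let S[i] be the best sum of a strictly increasing subsequence ending at i:
i:      1  2  3  4  5  6  7  8  9 10 11 12
a[i]:   4  8  4 11 11  2 10  4 13  3 17 16
S:      4 12  4 23 23  2 22  6 36  5 53 52
Maximum is 53 (e.g. 4 + 8 + 11 + 13 + 17).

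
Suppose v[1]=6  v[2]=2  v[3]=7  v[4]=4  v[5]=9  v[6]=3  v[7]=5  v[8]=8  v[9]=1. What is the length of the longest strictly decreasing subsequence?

Negate each value so 'decreasing' becomes 'increasing', then run patience tails on the negated sequence:
-6 → extends → [-6]
-2 → extends → [-6, -2]
-7 → replaces -6 → [-7, -2]
-4 → replaces -2 → [-7, -4]
-9 → replaces -7 → [-9, -4]
-3 → extends → [-9, -4, -3]
-5 → replaces -4 → [-9, -5, -3]
-8 → replaces -5 → [-9, -8, -3]
-1 → extends → [-9, -8, -3, -1]
Four tails, so the longest strictly decreasing subsequence of the original has length 4.

4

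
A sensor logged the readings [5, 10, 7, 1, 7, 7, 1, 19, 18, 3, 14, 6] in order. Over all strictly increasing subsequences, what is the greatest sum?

Let S[i] be the best sum of a strictly increasing subsequence ending at i:
i:      1  2  3  4  5  6  7  8  9 10 11 12
a[i]:   5 10  7  1  7  7  1 19 18  3 14  6
S:      5 15 12  1 12 12  1 34 33  4 29 11
Maximum is 34 (e.g. 5 + 10 + 19).

34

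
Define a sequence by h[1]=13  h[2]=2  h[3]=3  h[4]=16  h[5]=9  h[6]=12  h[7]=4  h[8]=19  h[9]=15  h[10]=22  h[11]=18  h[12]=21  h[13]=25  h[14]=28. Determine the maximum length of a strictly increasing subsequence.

9

Let dp[i] be the length of the longest such subsequence ending at index i:
i:      1  2  3  4  5  6  7  8  9 10 11 12 13 14
h[i]:  13  2  3 16  9 12  4 19 15 22 18 21 25 28
dp:     1  1  2  3  3  4  3  5  5  6  6  7  8  9
Maximum dp value is 9.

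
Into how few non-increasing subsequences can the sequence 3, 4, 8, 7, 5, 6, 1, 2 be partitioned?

4

Place each on the leftmost legal pile:
3 → new pile 1 (tops now [3])
4 → new pile 2 (tops now [3, 4])
8 → new pile 3 (tops now [3, 4, 8])
7 → pile 3 (tops now [3, 4, 7])
5 → pile 3 (tops now [3, 4, 5])
6 → new pile 4 (tops now [3, 4, 5, 6])
1 → pile 1 (tops now [1, 4, 5, 6])
2 → pile 2 (tops now [1, 2, 5, 6])
Four piles.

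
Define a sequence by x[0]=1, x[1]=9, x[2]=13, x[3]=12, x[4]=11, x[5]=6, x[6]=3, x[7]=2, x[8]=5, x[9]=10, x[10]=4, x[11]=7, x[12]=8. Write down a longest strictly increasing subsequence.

Patience tails give the LIS length; then backtrack through the dp parents:
1 → extends → [1]
9 → extends → [1, 9]
13 → extends → [1, 9, 13]
12 → replaces 13 → [1, 9, 12]
11 → replaces 12 → [1, 9, 11]
6 → replaces 9 → [1, 6, 11]
3 → replaces 6 → [1, 3, 11]
2 → replaces 3 → [1, 2, 11]
5 → replaces 11 → [1, 2, 5]
10 → extends → [1, 2, 5, 10]
4 → replaces 5 → [1, 2, 4, 10]
7 → replaces 10 → [1, 2, 4, 7]
8 → extends → [1, 2, 4, 7, 8]
Length 5; one witness is 1, 3, 5, 7, 8.

1, 3, 5, 7, 8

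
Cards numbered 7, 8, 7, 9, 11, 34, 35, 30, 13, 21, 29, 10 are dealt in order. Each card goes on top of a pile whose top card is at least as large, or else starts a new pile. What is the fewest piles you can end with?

The minimum number of non-increasing subsequences covering a sequence equals the length of its longest strictly increasing subsequence.
LIS length is 7 (e.g. 7, 8, 9, 11, 13, 21, 29), so 7 piles are needed.

7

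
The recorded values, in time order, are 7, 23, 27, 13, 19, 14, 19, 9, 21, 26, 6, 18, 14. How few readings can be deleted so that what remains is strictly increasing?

7

Fewest deletions = n − (longest strictly increasing subsequence).
Patience tails:
7 → extends → [7]
23 → extends → [7, 23]
27 → extends → [7, 23, 27]
13 → replaces 23 → [7, 13, 27]
19 → replaces 27 → [7, 13, 19]
14 → replaces 19 → [7, 13, 14]
19 → extends → [7, 13, 14, 19]
9 → replaces 13 → [7, 9, 14, 19]
21 → extends → [7, 9, 14, 19, 21]
26 → extends → [7, 9, 14, 19, 21, 26]
6 → replaces 7 → [6, 9, 14, 19, 21, 26]
18 → replaces 19 → [6, 9, 14, 18, 21, 26]
14 → already a tail → [6, 9, 14, 18, 21, 26]
Longest strictly increasing subsequence has length 6, so deletions = 13 − 6 = 7.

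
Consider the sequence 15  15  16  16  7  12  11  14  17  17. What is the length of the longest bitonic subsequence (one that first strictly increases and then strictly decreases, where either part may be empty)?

4

inc[i] = longest strictly increasing subsequence ending at i; dec[i] = longest strictly decreasing subsequence starting at i:
i:      1  2  3  4  5  6  7  8  9 10
a[i]:  15 15 16 16  7 12 11 14 17 17
inc:    1  1  2  2  1  2  2  3  4  4
dec:    3  3  3  3  1  2  1  1  1  1
Best peak at i=3 (value 16): inc=2, dec=3, length 2+3−1 = 4.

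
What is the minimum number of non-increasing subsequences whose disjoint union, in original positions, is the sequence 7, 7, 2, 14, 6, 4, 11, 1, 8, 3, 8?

Place each on the leftmost legal pile:
7 → new pile 1 (tops now [7])
7 → pile 1 (tops now [7])
2 → pile 1 (tops now [2])
14 → new pile 2 (tops now [2, 14])
6 → pile 2 (tops now [2, 6])
4 → pile 2 (tops now [2, 4])
11 → new pile 3 (tops now [2, 4, 11])
1 → pile 1 (tops now [1, 4, 11])
8 → pile 3 (tops now [1, 4, 8])
3 → pile 2 (tops now [1, 3, 8])
8 → pile 3 (tops now [1, 3, 8])
Three piles.

3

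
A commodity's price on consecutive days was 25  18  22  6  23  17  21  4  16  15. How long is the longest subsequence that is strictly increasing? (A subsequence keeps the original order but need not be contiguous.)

3

Let dp[i] be the length of the longest such subsequence ending at index i:
i:      1  2  3  4  5  6  7  8  9 10
a[i]:  25 18 22  6 23 17 21  4 16 15
dp:     1  1  2  1  3  2  3  1  2  2
Maximum dp value is 3.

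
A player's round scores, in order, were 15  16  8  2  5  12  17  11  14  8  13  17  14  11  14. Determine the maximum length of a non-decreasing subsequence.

Let dp[i] be the length of the longest such subsequence ending at index i:
i:      1  2  3  4  5  6  7  8  9 10 11 12 13 14 15
a[i]:  15 16  8  2  5 12 17 11 14  8 13 17 14 11 14
dp:     1  2  1  1  2  3  4  3  4  3  4  5  5  4  6
Maximum dp value is 6.

6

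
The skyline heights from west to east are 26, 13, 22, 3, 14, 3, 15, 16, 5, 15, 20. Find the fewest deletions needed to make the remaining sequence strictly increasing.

6

Fewest deletions = n − (longest strictly increasing subsequence).
Patience tails:
26 → extends → [26]
13 → replaces 26 → [13]
22 → extends → [13, 22]
3 → replaces 13 → [3, 22]
14 → replaces 22 → [3, 14]
3 → already a tail → [3, 14]
15 → extends → [3, 14, 15]
16 → extends → [3, 14, 15, 16]
5 → replaces 14 → [3, 5, 15, 16]
15 → already a tail → [3, 5, 15, 16]
20 → extends → [3, 5, 15, 16, 20]
Longest strictly increasing subsequence has length 5, so deletions = 11 − 5 = 6.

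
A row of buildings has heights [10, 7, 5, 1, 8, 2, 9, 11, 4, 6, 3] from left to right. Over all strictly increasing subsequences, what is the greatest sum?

Let S[i] be the best sum of a strictly increasing subsequence ending at i:
i:      1  2  3  4  5  6  7  8  9 10 11
a[i]:  10  7  5  1  8  2  9 11  4  6  3
S:     10  7  5  1 15  3 24 35  7 13  6
Maximum is 35 (e.g. 7 + 8 + 9 + 11).

35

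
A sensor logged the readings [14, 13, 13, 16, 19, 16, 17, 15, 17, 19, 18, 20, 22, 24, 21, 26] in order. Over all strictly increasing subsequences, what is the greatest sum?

158

Let S[i] be the best sum of a strictly increasing subsequence ending at i:
i:       1   2   3   4   5   6   7   8   9  10  11  12  13  14  15  16
a[i]:   14  13  13  16  19  16  17  15  17  19  18  20  22  24  21  26
S:      14  13  13  30  49  30  47  29  47  66  65  86 108 132 107 158
Maximum is 158 (e.g. 14 + 16 + 17 + 19 + 20 + 22 + 24 + 26).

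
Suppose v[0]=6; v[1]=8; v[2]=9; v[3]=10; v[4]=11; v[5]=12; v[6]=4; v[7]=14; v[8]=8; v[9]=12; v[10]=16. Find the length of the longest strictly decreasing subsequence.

2

Negate each value so 'decreasing' becomes 'increasing', then run patience tails on the negated sequence:
-6 → extends → [-6]
-8 → replaces -6 → [-8]
-9 → replaces -8 → [-9]
-10 → replaces -9 → [-10]
-11 → replaces -10 → [-11]
-12 → replaces -11 → [-12]
-4 → extends → [-12, -4]
-14 → replaces -12 → [-14, -4]
-8 → replaces -4 → [-14, -8]
-12 → replaces -8 → [-14, -12]
-16 → replaces -14 → [-16, -12]
Two tails, so the longest strictly decreasing subsequence of the original has length 2.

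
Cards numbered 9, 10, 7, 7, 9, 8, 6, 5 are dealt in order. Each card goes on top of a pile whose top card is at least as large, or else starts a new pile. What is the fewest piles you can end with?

The minimum number of non-increasing subsequences covering a sequence equals the length of its longest strictly increasing subsequence.
LIS length is 2 (e.g. 9, 10), so 2 piles are needed.

2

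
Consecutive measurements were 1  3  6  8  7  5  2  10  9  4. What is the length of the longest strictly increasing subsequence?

Track the smallest tail for each achievable length (strict):
1 → extends → [1]
3 → extends → [1, 3]
6 → extends → [1, 3, 6]
8 → extends → [1, 3, 6, 8]
7 → replaces 8 → [1, 3, 6, 7]
5 → replaces 6 → [1, 3, 5, 7]
2 → replaces 3 → [1, 2, 5, 7]
10 → extends → [1, 2, 5, 7, 10]
9 → replaces 10 → [1, 2, 5, 7, 9]
4 → replaces 5 → [1, 2, 4, 7, 9]
Five tails, so the longest strictly increasing subsequence has length 5 (e.g. 1, 3, 6, 8, 10).

5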